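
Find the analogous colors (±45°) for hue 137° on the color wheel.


Base hue: 137°
Left analog: (137 - 45) mod 360 = 92°
Right analog: (137 + 45) mod 360 = 182°
Analogous hues = 92° and 182°


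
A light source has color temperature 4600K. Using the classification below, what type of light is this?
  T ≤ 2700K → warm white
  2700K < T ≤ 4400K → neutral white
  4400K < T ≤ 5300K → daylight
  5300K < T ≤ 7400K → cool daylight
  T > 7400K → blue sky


Temperature: 4600K
4400K < 4600K ≤ 5300K → daylight
Classification: daylight


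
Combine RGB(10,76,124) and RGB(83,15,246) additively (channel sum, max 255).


Additive: each channel = min(255, C₁+C₂)
R: 10+83 = 93 → 93
G: 76+15 = 91 → 91
B: 124+246 = 370 → 255
= RGB(93, 91, 255)


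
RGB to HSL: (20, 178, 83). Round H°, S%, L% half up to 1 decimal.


Normalize: R'=20/255≈0.0784, G'=178/255≈0.6980, B'=83/255≈0.3255
Max=178/255, Min=20/255, Δ=Max-Min=158/255
L = (Max+Min)/2 = (178+20)/510 = 198/510 = 0.38823… → L = 38.8%
L ≤ 0.5 → S = Δ/(Max+Min) = 158/(178+20) = 158/198 = 0.79797… → S = 79.8%
(the 1/255 factors cancel in S and H, so raw channel differences can be used)
Max is G' → H = 60 × ((B-R)/Δ + 2) = 60 × ((83-20)/158 + 2)
  63/158 + 2 = 0.3987… + 2 = 2.3987…
  H = 60 × 2.3987… = 143.924…° → H = 143.9°
= HSL(143.9°, 79.8%, 38.8%)


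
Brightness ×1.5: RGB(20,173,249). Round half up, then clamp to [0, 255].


Multiply each channel by 1.5, round half up, clamp to [0, 255]
R: 20×1.5 = 30
G: 173×1.5 = 259.5 → round → 260 → clamp → 255
B: 249×1.5 = 373.5 → round → 374 → clamp → 255
= RGB(30, 255, 255)


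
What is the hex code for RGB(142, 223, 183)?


R = 142 → 8E (hex)
G = 223 → DF (hex)
B = 183 → B7 (hex)
Hex = #8EDFB7


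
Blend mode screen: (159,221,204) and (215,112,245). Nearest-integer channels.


Screen: C = 255 - (255-A)×(255-B)/255, rounded to nearest integer
R: 255 - (255-159)×(255-215)/255 = 255 - 3840/255 ≈ 255 - 15.059 = 239.941 → 240
G: 255 - (255-221)×(255-112)/255 = 255 - 4862/255 ≈ 255 - 19.067 = 235.933 → 236
B: 255 - (255-204)×(255-245)/255 = 255 - 510/255 ≈ 255 - 2.000 = 253.000 → 253
= RGB(240, 236, 253)


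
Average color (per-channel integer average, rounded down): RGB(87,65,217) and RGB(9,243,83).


Midpoint: each channel = ⌊(C₁+C₂)/2⌋
R: ⌊(87+9)/2⌋ = 48
G: ⌊(65+243)/2⌋ = 154
B: ⌊(217+83)/2⌋ = 150
= RGB(48, 154, 150)


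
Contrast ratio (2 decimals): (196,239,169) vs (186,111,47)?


Linearize each sRGB channel c=v/255: c/12.92 if c ≤ 0.04045 else ((c+0.055)/1.055)^2.4
L = 0.2126×R_lin + 0.7152×G_lin + 0.0722×B_lin
Color 1 (196,239,169):
  R=196: 196/255≈0.7686 > 0.04045 → ((0.7686+0.055)/1.055)^2.4 ≈ 0.55201
  G=239: 239/255≈0.9373 > 0.04045 → ((0.9373+0.055)/1.055)^2.4 ≈ 0.86316
  B=169: 169/255≈0.6627 > 0.04045 → ((0.6627+0.055)/1.055)^2.4 ≈ 0.39676
  L1 = 0.2126×0.55201 + 0.7152×0.86316 + 0.0722×0.39676 ≈ 0.76333
Color 2 (186,111,47):
  R=186: 186/255≈0.7294 > 0.04045 → ((0.7294+0.055)/1.055)^2.4 ≈ 0.49102
  G=111: 111/255≈0.4353 > 0.04045 → ((0.4353+0.055)/1.055)^2.4 ≈ 0.15896
  B=47: 47/255≈0.1843 > 0.04045 → ((0.1843+0.055)/1.055)^2.4 ≈ 0.02843
  L2 = 0.2126×0.49102 + 0.7152×0.15896 + 0.0722×0.02843 ≈ 0.22013
Lighter = 0.76333, Darker = 0.22013
Ratio = (L_lighter + 0.05) / (L_darker + 0.05)
Ratio = (0.76333 + 0.05) / (0.22013 + 0.05) = 0.81333 / 0.27013 ≈ 3.0109
Ratio ≈ 3.01:1


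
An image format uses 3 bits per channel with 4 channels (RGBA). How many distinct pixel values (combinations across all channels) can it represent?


Total bits = 3 bits/channel × 4 channels = 12 bits
Distinct pixel values = 2^12
= 4,096 pixel values


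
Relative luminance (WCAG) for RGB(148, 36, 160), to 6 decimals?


Linearize each channel (sRGB transfer function): c = v/255; c_lin = c/12.92 if c ≤ 0.04045, else ((c+0.055)/1.055)^2.4
  R: 148/255 ≈ 0.580392 > 0.04045 → ((0.580392+0.055)/1.055)^2.4 ≈ 0.296138
  G: 36/255 ≈ 0.141176 > 0.04045 → ((0.141176+0.055)/1.055)^2.4 ≈ 0.017642
  B: 160/255 ≈ 0.627451 > 0.04045 → ((0.627451+0.055)/1.055)^2.4 ≈ 0.351533
R_lin = 0.296138, G_lin = 0.017642, B_lin = 0.351533
L = 0.2126×R + 0.7152×G + 0.0722×B
L = 0.2126×0.296138 + 0.7152×0.017642 + 0.0722×0.351533
L ≈ 0.100957


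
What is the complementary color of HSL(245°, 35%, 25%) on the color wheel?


Complement = opposite side of color wheel = hue + 180°
H' = (245 + 180) mod 360 = 65°
S and L unchanged.
= HSL(65°, 35%, 25%)


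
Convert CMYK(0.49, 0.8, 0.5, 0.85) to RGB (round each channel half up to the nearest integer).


R = 255 × (1-C) × (1-K) = 255 × 0.51 × 0.15 = 19.5075 → 20
G = 255 × (1-M) × (1-K) = 255 × 0.20 × 0.15 = 7.65 → 8
B = 255 × (1-Y) × (1-K) = 255 × 0.50 × 0.15 = 19.125 → 19
= RGB(20, 8, 19)


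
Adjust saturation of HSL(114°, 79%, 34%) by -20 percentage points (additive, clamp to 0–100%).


Original S = 79%
Adjustment = -20 percentage points
New S = 79 + (-20) = 59
Clamp to [0, 100] → 59
= HSL(114°, 59%, 34%)


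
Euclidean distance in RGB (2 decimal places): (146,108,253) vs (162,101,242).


d = √[(R₁-R₂)² + (G₁-G₂)² + (B₁-B₂)²]
d = √[(146-162)² + (108-101)² + (253-242)²]
d = √[256 + 49 + 121]
d = √426
d ≈ 20.64


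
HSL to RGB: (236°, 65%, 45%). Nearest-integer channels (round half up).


H=236°, S=0.65, L=0.45
C = (1-|2L-1|)×S = (1-|-0.10|)×0.65 = 0.585
H' = H/60 = 236/60 ≈ 3.9333; X = C×(1-|H' mod 2 - 1|) = 0.039
m = L - C/2 = 0.45 - 0.2925 = 0.1575
Sector ⌊H'⌋ = 3 → (R',G',B') = (0.0, 0.039, 0.585)
RGB = ((R'+m)×255, (G'+m)×255, (B'+m)×255) = (40.1625, 50.1075, 189.3375)
Round half up → RGB(40, 50, 189)


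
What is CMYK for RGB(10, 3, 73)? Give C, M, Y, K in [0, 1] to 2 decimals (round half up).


R'=10/255≈0.0392, G'=3/255≈0.0118, B'=73/255≈0.2863
K = 1 - max(R',G',B') = 1 - 73/255 = 182/255 = 0.71372… → 0.71
(1-R'-K)/(1-K) simplifies to (max-R)/max with max = 73:
C = (73-10)/73 = 63/73 = 0.86301… → 0.86
M = (73-3)/73 = 70/73 = 0.95890… → 0.96
Y = (73-73)/73 = 0/73 = 0 → 0.00
= CMYK(0.86, 0.96, 0.00, 0.71)


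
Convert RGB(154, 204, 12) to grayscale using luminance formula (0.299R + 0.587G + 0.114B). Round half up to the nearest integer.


Gray = 0.299×R + 0.587×G + 0.114×B
Gray = 0.299×154 + 0.587×204 + 0.114×12
Gray = 46.046 + 119.748 + 1.368
Gray = 167.162 → round half up → 167
Gray = 167


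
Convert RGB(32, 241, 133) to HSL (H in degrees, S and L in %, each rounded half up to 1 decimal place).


Normalize: R'=32/255≈0.1255, G'=241/255≈0.9451, B'=133/255≈0.5216
Max=241/255, Min=32/255, Δ=Max-Min=209/255
L = (Max+Min)/2 = (241+32)/510 = 273/510 = 0.53529… → L = 53.5%
L > 0.5 → S = Δ/(2-Max-Min) = 209/(510-241-32) = 209/237 = 0.88185… → S = 88.2%
(the 1/255 factors cancel in S and H, so raw channel differences can be used)
Max is G' → H = 60 × ((B-R)/Δ + 2) = 60 × ((133-32)/209 + 2)
  101/209 + 2 = 0.4832… + 2 = 2.4832…
  H = 60 × 2.4832… = 148.995…° → H = 149.0°
= HSL(149.0°, 88.2%, 53.5%)


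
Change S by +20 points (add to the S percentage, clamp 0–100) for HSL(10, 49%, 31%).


Original S = 49%
Adjustment = +20 percentage points
New S = 49 + (20) = 69
Clamp to [0, 100] → 69
= HSL(10°, 69%, 31%)


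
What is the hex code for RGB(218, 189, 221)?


R = 218 → DA (hex)
G = 189 → BD (hex)
B = 221 → DD (hex)
Hex = #DABDDD


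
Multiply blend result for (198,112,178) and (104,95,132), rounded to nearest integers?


Multiply: C = A×B/255, rounded to nearest integer
R: 198×104/255 = 20592/255 ≈ 80.753 → 81
G: 112×95/255 = 10640/255 ≈ 41.725 → 42
B: 178×132/255 = 23496/255 ≈ 92.141 → 92
= RGB(81, 42, 92)


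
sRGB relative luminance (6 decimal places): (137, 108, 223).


Linearize each channel (sRGB transfer function): c = v/255; c_lin = c/12.92 if c ≤ 0.04045, else ((c+0.055)/1.055)^2.4
  R: 137/255 ≈ 0.537255 > 0.04045 → ((0.537255+0.055)/1.055)^2.4 ≈ 0.250158
  G: 108/255 ≈ 0.423529 > 0.04045 → ((0.423529+0.055)/1.055)^2.4 ≈ 0.149960
  B: 223/255 ≈ 0.874510 > 0.04045 → ((0.874510+0.055)/1.055)^2.4 ≈ 0.737910
R_lin = 0.250158, G_lin = 0.149960, B_lin = 0.737910
L = 0.2126×R + 0.7152×G + 0.0722×B
L = 0.2126×0.250158 + 0.7152×0.149960 + 0.0722×0.737910
L ≈ 0.213712


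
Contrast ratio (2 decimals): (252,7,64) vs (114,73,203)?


Linearize each sRGB channel c=v/255: c/12.92 if c ≤ 0.04045 else ((c+0.055)/1.055)^2.4
L = 0.2126×R_lin + 0.7152×G_lin + 0.0722×B_lin
Color 1 (252,7,64):
  R=252: 252/255≈0.9882 > 0.04045 → ((0.9882+0.055)/1.055)^2.4 ≈ 0.97345
  G=7: 7/255≈0.0275 ≤ 0.04045 → 0.0275/12.92 ≈ 0.00212
  B=64: 64/255≈0.2510 > 0.04045 → ((0.2510+0.055)/1.055)^2.4 ≈ 0.05127
  L1 = 0.2126×0.97345 + 0.7152×0.00212 + 0.0722×0.05127 ≈ 0.21218
Color 2 (114,73,203):
  R=114: 114/255≈0.4471 > 0.04045 → ((0.4471+0.055)/1.055)^2.4 ≈ 0.16827
  G=73: 73/255≈0.2863 > 0.04045 → ((0.2863+0.055)/1.055)^2.4 ≈ 0.06663
  B=203: 203/255≈0.7961 > 0.04045 → ((0.7961+0.055)/1.055)^2.4 ≈ 0.59720
  L2 = 0.2126×0.16827 + 0.7152×0.06663 + 0.0722×0.59720 ≈ 0.12654
Lighter = 0.21218, Darker = 0.12654
Ratio = (L_lighter + 0.05) / (L_darker + 0.05)
Ratio = (0.21218 + 0.05) / (0.12654 + 0.05) = 0.26218 / 0.17654 ≈ 1.4851
Ratio ≈ 1.49:1


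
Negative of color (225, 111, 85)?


Invert: (255-R, 255-G, 255-B)
R: 255-225 = 30
G: 255-111 = 144
B: 255-85 = 170
= RGB(30, 144, 170)


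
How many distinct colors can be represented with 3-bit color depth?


Colors = 2^bits = 2^3
= 8 colors


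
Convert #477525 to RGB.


47 → 71 (R)
75 → 117 (G)
25 → 37 (B)
= RGB(71, 117, 37)


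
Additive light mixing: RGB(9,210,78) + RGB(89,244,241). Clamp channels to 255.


Additive: each channel = min(255, C₁+C₂)
R: 9+89 = 98 → 98
G: 210+244 = 454 → 255
B: 78+241 = 319 → 255
= RGB(98, 255, 255)


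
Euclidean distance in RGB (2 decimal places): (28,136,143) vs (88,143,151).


d = √[(R₁-R₂)² + (G₁-G₂)² + (B₁-B₂)²]
d = √[(28-88)² + (136-143)² + (143-151)²]
d = √[3600 + 49 + 64]
d = √3713
d ≈ 60.93


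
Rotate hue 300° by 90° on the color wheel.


New hue = (H + rotation) mod 360
New hue = (300 + 90) mod 360
= 390 mod 360
= 30°


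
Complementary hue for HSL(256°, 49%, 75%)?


Complement = opposite side of color wheel = hue + 180°
H' = (256 + 180) mod 360 = 76°
S and L unchanged.
= HSL(76°, 49%, 75%)


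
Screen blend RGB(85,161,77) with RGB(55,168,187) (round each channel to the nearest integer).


Screen: C = 255 - (255-A)×(255-B)/255, rounded to nearest integer
R: 255 - (255-85)×(255-55)/255 = 255 - 34000/255 ≈ 255 - 133.333 = 121.667 → 122
G: 255 - (255-161)×(255-168)/255 = 255 - 8178/255 ≈ 255 - 32.071 = 222.929 → 223
B: 255 - (255-77)×(255-187)/255 = 255 - 12104/255 ≈ 255 - 47.467 = 207.533 → 208
= RGB(122, 223, 208)


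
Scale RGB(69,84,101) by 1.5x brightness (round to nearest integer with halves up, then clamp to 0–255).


Multiply each channel by 1.5, round half up, clamp to [0, 255]
R: 69×1.5 = 103.5 → round → 104
G: 84×1.5 = 126
B: 101×1.5 = 151.5 → round → 152
= RGB(104, 126, 152)


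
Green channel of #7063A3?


Color: #7063A3
R = 70 = 112
G = 63 = 99
B = A3 = 163
Green = 99


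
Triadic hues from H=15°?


Triadic: equally spaced at 120° intervals
H1 = 15°
H2 = (15 + 120) mod 360 = 135°
H3 = (15 + 240) mod 360 = 255°
Triadic = 15°, 135°, 255°


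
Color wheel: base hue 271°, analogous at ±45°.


Base hue: 271°
Left analog: (271 - 45) mod 360 = 226°
Right analog: (271 + 45) mod 360 = 316°
Analogous hues = 226° and 316°


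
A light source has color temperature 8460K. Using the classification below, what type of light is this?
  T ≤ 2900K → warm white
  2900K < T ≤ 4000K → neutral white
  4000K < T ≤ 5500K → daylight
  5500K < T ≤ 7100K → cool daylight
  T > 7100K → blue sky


Temperature: 8460K
8460K > 7100K → blue sky
Classification: blue sky


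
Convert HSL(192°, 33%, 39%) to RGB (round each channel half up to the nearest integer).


H=192°, S=0.33, L=0.39
C = (1-|2L-1|)×S = (1-|-0.22|)×0.33 = 0.2574
H' = H/60 = 192/60 ≈ 3.2000; X = C×(1-|H' mod 2 - 1|) = 0.20592
m = L - C/2 = 0.39 - 0.1287 = 0.2613
Sector ⌊H'⌋ = 3 → (R',G',B') = (0.0, 0.20592, 0.2574)
RGB = ((R'+m)×255, (G'+m)×255, (B'+m)×255) = (66.6315, 119.1411, 132.2685)
Round half up → RGB(67, 119, 132)


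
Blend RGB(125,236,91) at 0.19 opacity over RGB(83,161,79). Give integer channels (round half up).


C = α×F + (1-α)×B, with 1-α = 0.81
R: 0.19×125 + 0.81×83 = 23.75 + 67.23 = 90.98 → 91
G: 0.19×236 + 0.81×161 = 44.84 + 130.41 = 175.25 → 175
B: 0.19×91 + 0.81×79 = 17.29 + 63.99 = 81.28 → 81
= RGB(91, 175, 81)


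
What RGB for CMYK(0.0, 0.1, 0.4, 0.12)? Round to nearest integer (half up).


R = 255 × (1-C) × (1-K) = 255 × 1.00 × 0.88 = 224.4 → 224
G = 255 × (1-M) × (1-K) = 255 × 0.90 × 0.88 = 201.96 → 202
B = 255 × (1-Y) × (1-K) = 255 × 0.60 × 0.88 = 134.64 → 135
= RGB(224, 202, 135)


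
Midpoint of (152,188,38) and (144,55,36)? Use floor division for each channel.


Midpoint: each channel = ⌊(C₁+C₂)/2⌋
R: ⌊(152+144)/2⌋ = 148
G: ⌊(188+55)/2⌋ = 121
B: ⌊(38+36)/2⌋ = 37
= RGB(148, 121, 37)


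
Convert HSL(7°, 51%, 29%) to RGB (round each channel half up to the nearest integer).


H=7°, S=0.51, L=0.29
C = (1-|2L-1|)×S = (1-|-0.42|)×0.51 = 0.2958
H' = H/60 = 7/60 ≈ 0.1167; X = C×(1-|H' mod 2 - 1|) = 0.03451
m = L - C/2 = 0.29 - 0.1479 = 0.1421
Sector ⌊H'⌋ = 0 → (R',G',B') = (0.2958, 0.03451, 0.0)
RGB = ((R'+m)×255, (G'+m)×255, (B'+m)×255) = (111.6645, 45.03555, 36.2355)
Round half up → RGB(112, 45, 36)


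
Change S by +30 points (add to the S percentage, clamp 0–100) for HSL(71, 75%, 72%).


Original S = 75%
Adjustment = +30 percentage points
New S = 75 + (30) = 105
Clamp to [0, 100] → 100
= HSL(71°, 100%, 72%)


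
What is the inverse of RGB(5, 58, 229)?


Invert: (255-R, 255-G, 255-B)
R: 255-5 = 250
G: 255-58 = 197
B: 255-229 = 26
= RGB(250, 197, 26)


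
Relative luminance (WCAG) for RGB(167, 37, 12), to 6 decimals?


Linearize each channel (sRGB transfer function): c = v/255; c_lin = c/12.92 if c ≤ 0.04045, else ((c+0.055)/1.055)^2.4
  R: 167/255 ≈ 0.654902 > 0.04045 → ((0.654902+0.055)/1.055)^2.4 ≈ 0.386429
  G: 37/255 ≈ 0.145098 > 0.04045 → ((0.145098+0.055)/1.055)^2.4 ≈ 0.018500
  B: 12/255 ≈ 0.047059 > 0.04045 → ((0.047059+0.055)/1.055)^2.4 ≈ 0.003677
R_lin = 0.386429, G_lin = 0.018500, B_lin = 0.003677
L = 0.2126×R + 0.7152×G + 0.0722×B
L = 0.2126×0.386429 + 0.7152×0.018500 + 0.0722×0.003677
L ≈ 0.095652


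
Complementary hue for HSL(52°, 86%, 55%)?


Complement = opposite side of color wheel = hue + 180°
H' = (52 + 180) mod 360 = 232°
S and L unchanged.
= HSL(232°, 86%, 55%)


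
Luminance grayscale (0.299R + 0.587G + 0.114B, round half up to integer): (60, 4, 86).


Gray = 0.299×R + 0.587×G + 0.114×B
Gray = 0.299×60 + 0.587×4 + 0.114×86
Gray = 17.940 + 2.348 + 9.804
Gray = 30.092 → round half up → 30
Gray = 30


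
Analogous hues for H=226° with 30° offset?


Base hue: 226°
Left analog: (226 - 30) mod 360 = 196°
Right analog: (226 + 30) mod 360 = 256°
Analogous hues = 196° and 256°


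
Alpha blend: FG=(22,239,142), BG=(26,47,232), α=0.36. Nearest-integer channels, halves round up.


C = α×F + (1-α)×B, with 1-α = 0.64
R: 0.36×22 + 0.64×26 = 7.92 + 16.64 = 24.56 → 25
G: 0.36×239 + 0.64×47 = 86.04 + 30.08 = 116.12 → 116
B: 0.36×142 + 0.64×232 = 51.12 + 148.48 = 199.60 → 200
= RGB(25, 116, 200)


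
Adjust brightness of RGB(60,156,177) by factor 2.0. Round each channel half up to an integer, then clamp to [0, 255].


Multiply each channel by 2.0, round half up, clamp to [0, 255]
R: 60×2.0 = 120
G: 156×2.0 = 312 → clamp → 255
B: 177×2.0 = 354 → clamp → 255
= RGB(120, 255, 255)


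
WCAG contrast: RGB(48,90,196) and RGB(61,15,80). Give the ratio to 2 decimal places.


Linearize each sRGB channel c=v/255: c/12.92 if c ≤ 0.04045 else ((c+0.055)/1.055)^2.4
L = 0.2126×R_lin + 0.7152×G_lin + 0.0722×B_lin
Color 1 (48,90,196):
  R=48: 48/255≈0.1882 > 0.04045 → ((0.1882+0.055)/1.055)^2.4 ≈ 0.02956
  G=90: 90/255≈0.3529 > 0.04045 → ((0.3529+0.055)/1.055)^2.4 ≈ 0.10224
  B=196: 196/255≈0.7686 > 0.04045 → ((0.7686+0.055)/1.055)^2.4 ≈ 0.55201
  L1 = 0.2126×0.02956 + 0.7152×0.10224 + 0.0722×0.55201 ≈ 0.11926
Color 2 (61,15,80):
  R=61: 61/255≈0.2392 > 0.04045 → ((0.2392+0.055)/1.055)^2.4 ≈ 0.04667
  G=15: 15/255≈0.0588 > 0.04045 → ((0.0588+0.055)/1.055)^2.4 ≈ 0.00478
  B=80: 80/255≈0.3137 > 0.04045 → ((0.3137+0.055)/1.055)^2.4 ≈ 0.08022
  L2 = 0.2126×0.04667 + 0.7152×0.00478 + 0.0722×0.08022 ≈ 0.01913
Lighter = 0.11926, Darker = 0.01913
Ratio = (L_lighter + 0.05) / (L_darker + 0.05)
Ratio = (0.11926 + 0.05) / (0.01913 + 0.05) = 0.16926 / 0.06913 ≈ 2.4485
Ratio ≈ 2.45:1


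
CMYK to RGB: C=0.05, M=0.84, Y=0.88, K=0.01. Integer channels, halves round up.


R = 255 × (1-C) × (1-K) = 255 × 0.95 × 0.99 = 239.8275 → 240
G = 255 × (1-M) × (1-K) = 255 × 0.16 × 0.99 = 40.392 → 40
B = 255 × (1-Y) × (1-K) = 255 × 0.12 × 0.99 = 30.294 → 30
= RGB(240, 40, 30)


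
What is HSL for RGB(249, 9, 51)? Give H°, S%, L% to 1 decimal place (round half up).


Normalize: R'=249/255≈0.9765, G'=9/255≈0.0353, B'=51/255≈0.2000
Max=249/255, Min=9/255, Δ=Max-Min=240/255
L = (Max+Min)/2 = (249+9)/510 = 258/510 = 0.50588… → L = 50.6%
L > 0.5 → S = Δ/(2-Max-Min) = 240/(510-249-9) = 240/252 = 0.95238… → S = 95.2%
(the 1/255 factors cancel in S and H, so raw channel differences can be used)
Max is R' → H = 60 × (((G-B)/Δ) mod 6) = 60 × (((9-51)/240) mod 6)
  (-42)/240 = -0.175; negative, so add 6 → 5.825
  H = 60 × 5.825 = 349.5° → H = 349.5°
= HSL(349.5°, 95.2%, 50.6%)


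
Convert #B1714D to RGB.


B1 → 177 (R)
71 → 113 (G)
4D → 77 (B)
= RGB(177, 113, 77)


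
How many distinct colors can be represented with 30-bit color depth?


Colors = 2^bits = 2^30
= 1,073,741,824 colors


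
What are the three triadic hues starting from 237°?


Triadic: equally spaced at 120° intervals
H1 = 237°
H2 = (237 + 120) mod 360 = 357°
H3 = (237 + 240) mod 360 = 117°
Triadic = 237°, 357°, 117°


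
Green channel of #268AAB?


Color: #268AAB
R = 26 = 38
G = 8A = 138
B = AB = 171
Green = 138


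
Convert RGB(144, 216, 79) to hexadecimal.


R = 144 → 90 (hex)
G = 216 → D8 (hex)
B = 79 → 4F (hex)
Hex = #90D84F


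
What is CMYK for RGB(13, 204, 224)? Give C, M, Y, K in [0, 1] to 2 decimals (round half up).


R'=13/255≈0.0510, G'=204/255≈0.8000, B'=224/255≈0.8784
K = 1 - max(R',G',B') = 1 - 224/255 = 31/255 = 0.12156… → 0.12
(1-R'-K)/(1-K) simplifies to (max-R)/max with max = 224:
C = (224-13)/224 = 211/224 = 0.94196… → 0.94
M = (224-204)/224 = 20/224 = 0.08928… → 0.09
Y = (224-224)/224 = 0/224 = 0 → 0.00
= CMYK(0.94, 0.09, 0.00, 0.12)


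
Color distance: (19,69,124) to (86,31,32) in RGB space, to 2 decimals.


d = √[(R₁-R₂)² + (G₁-G₂)² + (B₁-B₂)²]
d = √[(19-86)² + (69-31)² + (124-32)²]
d = √[4489 + 1444 + 8464]
d = √14397
d ≈ 119.99


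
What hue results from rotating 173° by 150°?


New hue = (H + rotation) mod 360
New hue = (173 + 150) mod 360
= 323 mod 360
= 323°


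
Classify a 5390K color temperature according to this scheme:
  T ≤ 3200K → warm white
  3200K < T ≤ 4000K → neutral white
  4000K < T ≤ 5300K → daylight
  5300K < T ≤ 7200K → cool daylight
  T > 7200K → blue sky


Temperature: 5390K
5300K < 5390K ≤ 7200K → cool daylight
Classification: cool daylight


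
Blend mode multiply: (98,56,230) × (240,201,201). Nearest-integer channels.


Multiply: C = A×B/255, rounded to nearest integer
R: 98×240/255 = 23520/255 ≈ 92.235 → 92
G: 56×201/255 = 11256/255 ≈ 44.141 → 44
B: 230×201/255 = 46230/255 ≈ 181.294 → 181
= RGB(92, 44, 181)


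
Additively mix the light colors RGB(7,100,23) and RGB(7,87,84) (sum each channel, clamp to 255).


Additive: each channel = min(255, C₁+C₂)
R: 7+7 = 14 → 14
G: 100+87 = 187 → 187
B: 23+84 = 107 → 107
= RGB(14, 187, 107)


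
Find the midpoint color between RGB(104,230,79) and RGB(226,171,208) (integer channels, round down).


Midpoint: each channel = ⌊(C₁+C₂)/2⌋
R: ⌊(104+226)/2⌋ = 165
G: ⌊(230+171)/2⌋ = 200
B: ⌊(79+208)/2⌋ = 143
= RGB(165, 200, 143)


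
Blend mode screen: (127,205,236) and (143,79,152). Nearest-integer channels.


Screen: C = 255 - (255-A)×(255-B)/255, rounded to nearest integer
R: 255 - (255-127)×(255-143)/255 = 255 - 14336/255 ≈ 255 - 56.220 = 198.780 → 199
G: 255 - (255-205)×(255-79)/255 = 255 - 8800/255 ≈ 255 - 34.510 = 220.490 → 220
B: 255 - (255-236)×(255-152)/255 = 255 - 1957/255 ≈ 255 - 7.675 = 247.325 → 247
= RGB(199, 220, 247)


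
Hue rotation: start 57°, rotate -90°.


New hue = (H + rotation) mod 360
New hue = (57 -90) mod 360
= -33 mod 360
= 327°


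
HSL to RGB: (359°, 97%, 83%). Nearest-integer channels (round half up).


H=359°, S=0.97, L=0.83
C = (1-|2L-1|)×S = (1-|0.66|)×0.97 = 0.3298
H' = H/60 = 359/60 ≈ 5.9833; X = C×(1-|H' mod 2 - 1|) ≈ 0.0055
m = L - C/2 = 0.83 - 0.1649 = 0.6651
Sector ⌊H'⌋ = 5 → (R',G',B') = (0.3298, 0.0, ≈0.0055)
RGB = ((R'+m)×255, (G'+m)×255, (B'+m)×255) = (253.6995, 169.6005, 171.00215)
Round half up → RGB(254, 170, 171)


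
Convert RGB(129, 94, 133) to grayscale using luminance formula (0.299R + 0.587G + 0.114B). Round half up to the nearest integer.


Gray = 0.299×R + 0.587×G + 0.114×B
Gray = 0.299×129 + 0.587×94 + 0.114×133
Gray = 38.571 + 55.178 + 15.162
Gray = 108.911 → round half up → 109
Gray = 109


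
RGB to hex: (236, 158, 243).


R = 236 → EC (hex)
G = 158 → 9E (hex)
B = 243 → F3 (hex)
Hex = #EC9EF3


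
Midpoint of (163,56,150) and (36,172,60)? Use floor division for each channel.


Midpoint: each channel = ⌊(C₁+C₂)/2⌋
R: ⌊(163+36)/2⌋ = 99
G: ⌊(56+172)/2⌋ = 114
B: ⌊(150+60)/2⌋ = 105
= RGB(99, 114, 105)


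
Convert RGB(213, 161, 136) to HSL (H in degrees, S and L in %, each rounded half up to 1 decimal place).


Normalize: R'=213/255≈0.8353, G'=161/255≈0.6314, B'=136/255≈0.5333
Max=213/255, Min=136/255, Δ=Max-Min=77/255
L = (Max+Min)/2 = (213+136)/510 = 349/510 = 0.68431… → L = 68.4%
L > 0.5 → S = Δ/(2-Max-Min) = 77/(510-213-136) = 77/161 = 0.47826… → S = 47.8%
(the 1/255 factors cancel in S and H, so raw channel differences can be used)
Max is R' → H = 60 × (((G-B)/Δ) mod 6) = 60 × (((161-136)/77) mod 6)
  25/77 = 0.3246…
  H = 60 × 0.3246… = 19.480…° → H = 19.5°
= HSL(19.5°, 47.8%, 68.4%)


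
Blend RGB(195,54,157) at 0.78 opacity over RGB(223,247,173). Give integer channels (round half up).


C = α×F + (1-α)×B, with 1-α = 0.22
R: 0.78×195 + 0.22×223 = 152.10 + 49.06 = 201.16 → 201
G: 0.78×54 + 0.22×247 = 42.12 + 54.34 = 96.46 → 96
B: 0.78×157 + 0.22×173 = 122.46 + 38.06 = 160.52 → 161
= RGB(201, 96, 161)


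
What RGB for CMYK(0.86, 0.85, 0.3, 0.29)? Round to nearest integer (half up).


R = 255 × (1-C) × (1-K) = 255 × 0.14 × 0.71 = 25.347 → 25
G = 255 × (1-M) × (1-K) = 255 × 0.15 × 0.71 = 27.1575 → 27
B = 255 × (1-Y) × (1-K) = 255 × 0.70 × 0.71 = 126.735 → 127
= RGB(25, 27, 127)


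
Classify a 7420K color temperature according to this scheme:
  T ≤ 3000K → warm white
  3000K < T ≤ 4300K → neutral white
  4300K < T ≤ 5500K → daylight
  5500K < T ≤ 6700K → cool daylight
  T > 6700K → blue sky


Temperature: 7420K
7420K > 6700K → blue sky
Classification: blue sky


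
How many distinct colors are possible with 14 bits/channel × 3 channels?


Total bits = 14 bits/channel × 3 channels = 42 bits
Distinct colors = 2^42
= 4,398,046,511,104 colors


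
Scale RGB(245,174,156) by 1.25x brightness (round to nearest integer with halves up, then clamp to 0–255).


Multiply each channel by 1.25, round half up, clamp to [0, 255]
R: 245×1.25 = 306.25 → round → 306 → clamp → 255
G: 174×1.25 = 217.5 → round → 218
B: 156×1.25 = 195
= RGB(255, 218, 195)


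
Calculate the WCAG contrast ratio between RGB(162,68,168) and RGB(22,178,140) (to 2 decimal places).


Linearize each sRGB channel c=v/255: c/12.92 if c ≤ 0.04045 else ((c+0.055)/1.055)^2.4
L = 0.2126×R_lin + 0.7152×G_lin + 0.0722×B_lin
Color 1 (162,68,168):
  R=162: 162/255≈0.6353 > 0.04045 → ((0.6353+0.055)/1.055)^2.4 ≈ 0.36131
  G=68: 68/255≈0.2667 > 0.04045 → ((0.2667+0.055)/1.055)^2.4 ≈ 0.05781
  B=168: 168/255≈0.6588 > 0.04045 → ((0.6588+0.055)/1.055)^2.4 ≈ 0.39157
  L1 = 0.2126×0.36131 + 0.7152×0.05781 + 0.0722×0.39157 ≈ 0.14643
Color 2 (22,178,140):
  R=22: 22/255≈0.0863 > 0.04045 → ((0.0863+0.055)/1.055)^2.4 ≈ 0.00802
  G=178: 178/255≈0.6980 > 0.04045 → ((0.6980+0.055)/1.055)^2.4 ≈ 0.44520
  B=140: 140/255≈0.5490 > 0.04045 → ((0.5490+0.055)/1.055)^2.4 ≈ 0.26225
  L2 = 0.2126×0.00802 + 0.7152×0.44520 + 0.0722×0.26225 ≈ 0.33905
Lighter = 0.33905, Darker = 0.14643
Ratio = (L_lighter + 0.05) / (L_darker + 0.05)
Ratio = (0.33905 + 0.05) / (0.14643 + 0.05) = 0.38905 / 0.19643 ≈ 1.9806
Ratio ≈ 1.98:1


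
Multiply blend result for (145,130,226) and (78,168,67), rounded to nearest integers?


Multiply: C = A×B/255, rounded to nearest integer
R: 145×78/255 = 11310/255 ≈ 44.353 → 44
G: 130×168/255 = 21840/255 ≈ 85.647 → 86
B: 226×67/255 = 15142/255 ≈ 59.380 → 59
= RGB(44, 86, 59)


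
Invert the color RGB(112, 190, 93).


Invert: (255-R, 255-G, 255-B)
R: 255-112 = 143
G: 255-190 = 65
B: 255-93 = 162
= RGB(143, 65, 162)


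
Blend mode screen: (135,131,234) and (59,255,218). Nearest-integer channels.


Screen: C = 255 - (255-A)×(255-B)/255, rounded to nearest integer
R: 255 - (255-135)×(255-59)/255 = 255 - 23520/255 ≈ 255 - 92.235 = 162.765 → 163
G: 255 - (255-131)×(255-255)/255 = 255 - 0/255 ≈ 255 - 0.000 = 255.000 → 255
B: 255 - (255-234)×(255-218)/255 = 255 - 777/255 ≈ 255 - 3.047 = 251.953 → 252
= RGB(163, 255, 252)


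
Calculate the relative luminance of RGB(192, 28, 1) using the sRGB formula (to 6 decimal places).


Linearize each channel (sRGB transfer function): c = v/255; c_lin = c/12.92 if c ≤ 0.04045, else ((c+0.055)/1.055)^2.4
  R: 192/255 ≈ 0.752941 > 0.04045 → ((0.752941+0.055)/1.055)^2.4 ≈ 0.527115
  G: 28/255 ≈ 0.109804 > 0.04045 → ((0.109804+0.055)/1.055)^2.4 ≈ 0.011612
  B: 1/255 ≈ 0.003922 ≤ 0.04045 → 0.003922/12.92 ≈ 0.000304
R_lin = 0.527115, G_lin = 0.011612, B_lin = 0.000304
L = 0.2126×R + 0.7152×G + 0.0722×B
L = 0.2126×0.527115 + 0.7152×0.011612 + 0.0722×0.000304
L ≈ 0.120392


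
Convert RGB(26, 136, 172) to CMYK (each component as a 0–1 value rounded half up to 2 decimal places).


R'=26/255≈0.1020, G'=136/255≈0.5333, B'=172/255≈0.6745
K = 1 - max(R',G',B') = 1 - 172/255 = 83/255 = 0.32549… → 0.33
(1-R'-K)/(1-K) simplifies to (max-R)/max with max = 172:
C = (172-26)/172 = 146/172 = 0.84883… → 0.85
M = (172-136)/172 = 36/172 = 0.20930… → 0.21
Y = (172-172)/172 = 0/172 = 0 → 0.00
= CMYK(0.85, 0.21, 0.00, 0.33)


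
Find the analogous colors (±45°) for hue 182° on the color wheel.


Base hue: 182°
Left analog: (182 - 45) mod 360 = 137°
Right analog: (182 + 45) mod 360 = 227°
Analogous hues = 137° and 227°


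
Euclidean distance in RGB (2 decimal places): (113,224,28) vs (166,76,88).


d = √[(R₁-R₂)² + (G₁-G₂)² + (B₁-B₂)²]
d = √[(113-166)² + (224-76)² + (28-88)²]
d = √[2809 + 21904 + 3600]
d = √28313
d ≈ 168.26


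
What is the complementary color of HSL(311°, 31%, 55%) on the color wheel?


Complement = opposite side of color wheel = hue + 180°
H' = (311 + 180) mod 360 = 131°
S and L unchanged.
= HSL(131°, 31%, 55%)


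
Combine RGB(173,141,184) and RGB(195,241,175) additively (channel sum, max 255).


Additive: each channel = min(255, C₁+C₂)
R: 173+195 = 368 → 255
G: 141+241 = 382 → 255
B: 184+175 = 359 → 255
= RGB(255, 255, 255)


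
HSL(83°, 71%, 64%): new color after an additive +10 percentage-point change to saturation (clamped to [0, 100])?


Original S = 71%
Adjustment = +10 percentage points
New S = 71 + (10) = 81
Clamp to [0, 100] → 81
= HSL(83°, 81%, 64%)


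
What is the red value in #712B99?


Color: #712B99
R = 71 = 113
G = 2B = 43
B = 99 = 153
Red = 113


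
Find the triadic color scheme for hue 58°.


Triadic: equally spaced at 120° intervals
H1 = 58°
H2 = (58 + 120) mod 360 = 178°
H3 = (58 + 240) mod 360 = 298°
Triadic = 58°, 178°, 298°


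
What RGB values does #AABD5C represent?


AA → 170 (R)
BD → 189 (G)
5C → 92 (B)
= RGB(170, 189, 92)


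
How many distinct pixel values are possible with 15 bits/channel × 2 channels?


Total bits = 15 bits/channel × 2 channels = 30 bits
Distinct pixel values = 2^30
= 1,073,741,824 pixel values


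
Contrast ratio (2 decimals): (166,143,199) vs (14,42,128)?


Linearize each sRGB channel c=v/255: c/12.92 if c ≤ 0.04045 else ((c+0.055)/1.055)^2.4
L = 0.2126×R_lin + 0.7152×G_lin + 0.0722×B_lin
Color 1 (166,143,199):
  R=166: 166/255≈0.6510 > 0.04045 → ((0.6510+0.055)/1.055)^2.4 ≈ 0.38133
  G=143: 143/255≈0.5608 > 0.04045 → ((0.5608+0.055)/1.055)^2.4 ≈ 0.27468
  B=199: 199/255≈0.7804 > 0.04045 → ((0.7804+0.055)/1.055)^2.4 ≈ 0.57112
  L1 = 0.2126×0.38133 + 0.7152×0.27468 + 0.0722×0.57112 ≈ 0.31875
Color 2 (14,42,128):
  R=14: 14/255≈0.0549 > 0.04045 → ((0.0549+0.055)/1.055)^2.4 ≈ 0.00439
  G=42: 42/255≈0.1647 > 0.04045 → ((0.1647+0.055)/1.055)^2.4 ≈ 0.02315
  B=128: 128/255≈0.5020 > 0.04045 → ((0.5020+0.055)/1.055)^2.4 ≈ 0.21586
  L2 = 0.2126×0.00439 + 0.7152×0.02315 + 0.0722×0.21586 ≈ 0.03308
Lighter = 0.31875, Darker = 0.03308
Ratio = (L_lighter + 0.05) / (L_darker + 0.05)
Ratio = (0.31875 + 0.05) / (0.03308 + 0.05) = 0.36875 / 0.08308 ≈ 4.4387
Ratio ≈ 4.44:1


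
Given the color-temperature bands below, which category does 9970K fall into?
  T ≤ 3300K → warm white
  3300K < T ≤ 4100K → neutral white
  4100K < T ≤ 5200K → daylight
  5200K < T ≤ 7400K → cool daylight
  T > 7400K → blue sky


Temperature: 9970K
9970K > 7400K → blue sky
Classification: blue sky


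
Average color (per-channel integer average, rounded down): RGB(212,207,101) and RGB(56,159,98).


Midpoint: each channel = ⌊(C₁+C₂)/2⌋
R: ⌊(212+56)/2⌋ = 134
G: ⌊(207+159)/2⌋ = 183
B: ⌊(101+98)/2⌋ = 99
= RGB(134, 183, 99)


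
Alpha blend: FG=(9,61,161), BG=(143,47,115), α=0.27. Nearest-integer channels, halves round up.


C = α×F + (1-α)×B, with 1-α = 0.73
R: 0.27×9 + 0.73×143 = 2.43 + 104.39 = 106.82 → 107
G: 0.27×61 + 0.73×47 = 16.47 + 34.31 = 50.78 → 51
B: 0.27×161 + 0.73×115 = 43.47 + 83.95 = 127.42 → 127
= RGB(107, 51, 127)


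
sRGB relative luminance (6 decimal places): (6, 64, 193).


Linearize each channel (sRGB transfer function): c = v/255; c_lin = c/12.92 if c ≤ 0.04045, else ((c+0.055)/1.055)^2.4
  R: 6/255 ≈ 0.023529 ≤ 0.04045 → 0.023529/12.92 ≈ 0.001821
  G: 64/255 ≈ 0.250980 > 0.04045 → ((0.250980+0.055)/1.055)^2.4 ≈ 0.051269
  B: 193/255 ≈ 0.756863 > 0.04045 → ((0.756863+0.055)/1.055)^2.4 ≈ 0.533276
R_lin = 0.001821, G_lin = 0.051269, B_lin = 0.533276
L = 0.2126×R + 0.7152×G + 0.0722×B
L = 0.2126×0.001821 + 0.7152×0.051269 + 0.0722×0.533276
L ≈ 0.075558


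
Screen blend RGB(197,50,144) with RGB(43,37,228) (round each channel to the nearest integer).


Screen: C = 255 - (255-A)×(255-B)/255, rounded to nearest integer
R: 255 - (255-197)×(255-43)/255 = 255 - 12296/255 ≈ 255 - 48.220 = 206.780 → 207
G: 255 - (255-50)×(255-37)/255 = 255 - 44690/255 ≈ 255 - 175.255 = 79.745 → 80
B: 255 - (255-144)×(255-228)/255 = 255 - 2997/255 ≈ 255 - 11.753 = 243.247 → 243
= RGB(207, 80, 243)


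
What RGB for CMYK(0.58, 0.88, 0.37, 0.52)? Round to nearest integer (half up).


R = 255 × (1-C) × (1-K) = 255 × 0.42 × 0.48 = 51.408 → 51
G = 255 × (1-M) × (1-K) = 255 × 0.12 × 0.48 = 14.688 → 15
B = 255 × (1-Y) × (1-K) = 255 × 0.63 × 0.48 = 77.112 → 77
= RGB(51, 15, 77)


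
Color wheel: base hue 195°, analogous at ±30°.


Base hue: 195°
Left analog: (195 - 30) mod 360 = 165°
Right analog: (195 + 30) mod 360 = 225°
Analogous hues = 165° and 225°


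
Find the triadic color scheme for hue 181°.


Triadic: equally spaced at 120° intervals
H1 = 181°
H2 = (181 + 120) mod 360 = 301°
H3 = (181 + 240) mod 360 = 61°
Triadic = 181°, 301°, 61°


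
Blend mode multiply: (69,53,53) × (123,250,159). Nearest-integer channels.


Multiply: C = A×B/255, rounded to nearest integer
R: 69×123/255 = 8487/255 ≈ 33.282 → 33
G: 53×250/255 = 13250/255 ≈ 51.961 → 52
B: 53×159/255 = 8427/255 ≈ 33.047 → 33
= RGB(33, 52, 33)


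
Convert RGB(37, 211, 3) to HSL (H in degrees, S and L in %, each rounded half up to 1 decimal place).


Normalize: R'=37/255≈0.1451, G'=211/255≈0.8275, B'=3/255≈0.0118
Max=211/255, Min=3/255, Δ=Max-Min=208/255
L = (Max+Min)/2 = (211+3)/510 = 214/510 = 0.41960… → L = 42.0%
L ≤ 0.5 → S = Δ/(Max+Min) = 208/(211+3) = 208/214 = 0.97196… → S = 97.2%
(the 1/255 factors cancel in S and H, so raw channel differences can be used)
Max is G' → H = 60 × ((B-R)/Δ + 2) = 60 × ((3-37)/208 + 2)
  -34/208 + 2 = -0.1634… + 2 = 1.8365…
  H = 60 × 1.8365… = 110.192…° → H = 110.2°
= HSL(110.2°, 97.2%, 42.0%)


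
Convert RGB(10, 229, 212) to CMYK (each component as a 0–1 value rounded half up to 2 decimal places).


R'=10/255≈0.0392, G'=229/255≈0.8980, B'=212/255≈0.8314
K = 1 - max(R',G',B') = 1 - 229/255 = 26/255 = 0.10196… → 0.10
(1-R'-K)/(1-K) simplifies to (max-R)/max with max = 229:
C = (229-10)/229 = 219/229 = 0.95633… → 0.96
M = (229-229)/229 = 0/229 = 0 → 0.00
Y = (229-212)/229 = 17/229 = 0.07423… → 0.07
= CMYK(0.96, 0.00, 0.07, 0.10)


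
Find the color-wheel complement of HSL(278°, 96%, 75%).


Complement = opposite side of color wheel = hue + 180°
H' = (278 + 180) mod 360 = 98°
S and L unchanged.
= HSL(98°, 96%, 75%)


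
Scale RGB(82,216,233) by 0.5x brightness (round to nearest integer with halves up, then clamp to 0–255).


Multiply each channel by 0.5, round half up, clamp to [0, 255]
R: 82×0.5 = 41
G: 216×0.5 = 108
B: 233×0.5 = 116.5 → round → 117
= RGB(41, 108, 117)


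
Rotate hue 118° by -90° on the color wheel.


New hue = (H + rotation) mod 360
New hue = (118 -90) mod 360
= 28 mod 360
= 28°


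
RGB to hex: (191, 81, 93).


R = 191 → BF (hex)
G = 81 → 51 (hex)
B = 93 → 5D (hex)
Hex = #BF515D


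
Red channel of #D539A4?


Color: #D539A4
R = D5 = 213
G = 39 = 57
B = A4 = 164
Red = 213


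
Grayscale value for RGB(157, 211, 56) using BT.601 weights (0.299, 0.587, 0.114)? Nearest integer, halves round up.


Gray = 0.299×R + 0.587×G + 0.114×B
Gray = 0.299×157 + 0.587×211 + 0.114×56
Gray = 46.943 + 123.857 + 6.384
Gray = 177.184 → round half up → 177
Gray = 177


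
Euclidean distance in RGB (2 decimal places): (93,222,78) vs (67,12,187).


d = √[(R₁-R₂)² + (G₁-G₂)² + (B₁-B₂)²]
d = √[(93-67)² + (222-12)² + (78-187)²]
d = √[676 + 44100 + 11881]
d = √56657
d ≈ 238.03


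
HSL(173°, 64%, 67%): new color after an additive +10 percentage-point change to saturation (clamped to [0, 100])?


Original S = 64%
Adjustment = +10 percentage points
New S = 64 + (10) = 74
Clamp to [0, 100] → 74
= HSL(173°, 74%, 67%)


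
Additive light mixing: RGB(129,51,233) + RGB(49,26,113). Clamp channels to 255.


Additive: each channel = min(255, C₁+C₂)
R: 129+49 = 178 → 178
G: 51+26 = 77 → 77
B: 233+113 = 346 → 255
= RGB(178, 77, 255)


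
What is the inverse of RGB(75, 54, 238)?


Invert: (255-R, 255-G, 255-B)
R: 255-75 = 180
G: 255-54 = 201
B: 255-238 = 17
= RGB(180, 201, 17)


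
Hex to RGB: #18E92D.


18 → 24 (R)
E9 → 233 (G)
2D → 45 (B)
= RGB(24, 233, 45)


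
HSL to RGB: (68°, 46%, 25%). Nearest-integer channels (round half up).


H=68°, S=0.46, L=0.25
C = (1-|2L-1|)×S = (1-|-0.50|)×0.46 = 0.23
H' = H/60 = 68/60 ≈ 1.1333; X = C×(1-|H' mod 2 - 1|) ≈ 0.1993
m = L - C/2 = 0.25 - 0.115 = 0.135
Sector ⌊H'⌋ = 1 → (R',G',B') = (≈0.1993, 0.23, 0.0)
RGB = ((R'+m)×255, (G'+m)×255, (B'+m)×255) = (85.255, 93.075, 34.425)
Round half up → RGB(85, 93, 34)


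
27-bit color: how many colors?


Colors = 2^bits = 2^27
= 134,217,728 colors


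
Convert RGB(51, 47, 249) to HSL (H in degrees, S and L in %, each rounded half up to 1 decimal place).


Normalize: R'=51/255≈0.2000, G'=47/255≈0.1843, B'=249/255≈0.9765
Max=249/255, Min=47/255, Δ=Max-Min=202/255
L = (Max+Min)/2 = (249+47)/510 = 296/510 = 0.58039… → L = 58.0%
L > 0.5 → S = Δ/(2-Max-Min) = 202/(510-249-47) = 202/214 = 0.94392… → S = 94.4%
(the 1/255 factors cancel in S and H, so raw channel differences can be used)
Max is B' → H = 60 × ((R-G)/Δ + 4) = 60 × ((51-47)/202 + 4)
  4/202 + 4 = 0.0198… + 4 = 4.0198…
  H = 60 × 4.0198… = 241.188…° → H = 241.2°
= HSL(241.2°, 94.4%, 58.0%)


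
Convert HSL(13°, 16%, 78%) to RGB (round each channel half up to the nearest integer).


H=13°, S=0.16, L=0.78
C = (1-|2L-1|)×S = (1-|0.56|)×0.16 = 0.0704
H' = H/60 = 13/60 ≈ 0.2167; X = C×(1-|H' mod 2 - 1|) ≈ 0.0153
m = L - C/2 = 0.78 - 0.0352 = 0.7448
Sector ⌊H'⌋ = 0 → (R',G',B') = (0.0704, ≈0.0153, 0.0)
RGB = ((R'+m)×255, (G'+m)×255, (B'+m)×255) = (207.876, 193.8136, 189.924)
Round half up → RGB(208, 194, 190)


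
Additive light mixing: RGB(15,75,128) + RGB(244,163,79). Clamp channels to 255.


Additive: each channel = min(255, C₁+C₂)
R: 15+244 = 259 → 255
G: 75+163 = 238 → 238
B: 128+79 = 207 → 207
= RGB(255, 238, 207)


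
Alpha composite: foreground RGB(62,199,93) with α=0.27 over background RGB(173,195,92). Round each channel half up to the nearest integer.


C = α×F + (1-α)×B, with 1-α = 0.73
R: 0.27×62 + 0.73×173 = 16.74 + 126.29 = 143.03 → 143
G: 0.27×199 + 0.73×195 = 53.73 + 142.35 = 196.08 → 196
B: 0.27×93 + 0.73×92 = 25.11 + 67.16 = 92.27 → 92
= RGB(143, 196, 92)


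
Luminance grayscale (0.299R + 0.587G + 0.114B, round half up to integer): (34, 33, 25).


Gray = 0.299×R + 0.587×G + 0.114×B
Gray = 0.299×34 + 0.587×33 + 0.114×25
Gray = 10.166 + 19.371 + 2.850
Gray = 32.387 → round half up → 32
Gray = 32


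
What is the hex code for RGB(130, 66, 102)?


R = 130 → 82 (hex)
G = 66 → 42 (hex)
B = 102 → 66 (hex)
Hex = #824266


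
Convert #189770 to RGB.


18 → 24 (R)
97 → 151 (G)
70 → 112 (B)
= RGB(24, 151, 112)


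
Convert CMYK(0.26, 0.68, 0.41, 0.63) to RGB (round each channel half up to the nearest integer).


R = 255 × (1-C) × (1-K) = 255 × 0.74 × 0.37 = 69.819 → 70
G = 255 × (1-M) × (1-K) = 255 × 0.32 × 0.37 = 30.192 → 30
B = 255 × (1-Y) × (1-K) = 255 × 0.59 × 0.37 = 55.6665 → 56
= RGB(70, 30, 56)


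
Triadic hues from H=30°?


Triadic: equally spaced at 120° intervals
H1 = 30°
H2 = (30 + 120) mod 360 = 150°
H3 = (30 + 240) mod 360 = 270°
Triadic = 30°, 150°, 270°


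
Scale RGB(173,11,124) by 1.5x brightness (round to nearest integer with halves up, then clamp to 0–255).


Multiply each channel by 1.5, round half up, clamp to [0, 255]
R: 173×1.5 = 259.5 → round → 260 → clamp → 255
G: 11×1.5 = 16.5 → round → 17
B: 124×1.5 = 186
= RGB(255, 17, 186)
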